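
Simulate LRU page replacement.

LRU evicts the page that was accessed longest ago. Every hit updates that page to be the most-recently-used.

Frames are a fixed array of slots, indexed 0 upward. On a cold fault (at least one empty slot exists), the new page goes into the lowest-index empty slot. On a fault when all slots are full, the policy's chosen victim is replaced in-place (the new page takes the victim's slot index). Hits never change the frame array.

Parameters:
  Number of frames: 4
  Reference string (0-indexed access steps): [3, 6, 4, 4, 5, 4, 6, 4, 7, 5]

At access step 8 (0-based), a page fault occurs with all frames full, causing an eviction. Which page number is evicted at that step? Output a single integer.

Answer: 3

Derivation:
Step 0: ref 3 -> FAULT, frames=[3,-,-,-]
Step 1: ref 6 -> FAULT, frames=[3,6,-,-]
Step 2: ref 4 -> FAULT, frames=[3,6,4,-]
Step 3: ref 4 -> HIT, frames=[3,6,4,-]
Step 4: ref 5 -> FAULT, frames=[3,6,4,5]
Step 5: ref 4 -> HIT, frames=[3,6,4,5]
Step 6: ref 6 -> HIT, frames=[3,6,4,5]
Step 7: ref 4 -> HIT, frames=[3,6,4,5]
Step 8: ref 7 -> FAULT, evict 3, frames=[7,6,4,5]
At step 8: evicted page 3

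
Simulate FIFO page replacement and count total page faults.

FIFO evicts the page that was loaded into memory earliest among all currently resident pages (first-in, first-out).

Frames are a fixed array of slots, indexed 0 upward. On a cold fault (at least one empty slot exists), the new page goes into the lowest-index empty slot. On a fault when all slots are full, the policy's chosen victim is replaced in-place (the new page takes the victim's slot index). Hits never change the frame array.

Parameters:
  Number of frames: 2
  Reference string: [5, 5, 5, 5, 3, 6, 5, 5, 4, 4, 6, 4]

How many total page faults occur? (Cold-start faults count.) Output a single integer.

Step 0: ref 5 → FAULT, frames=[5,-]
Step 1: ref 5 → HIT, frames=[5,-]
Step 2: ref 5 → HIT, frames=[5,-]
Step 3: ref 5 → HIT, frames=[5,-]
Step 4: ref 3 → FAULT, frames=[5,3]
Step 5: ref 6 → FAULT (evict 5), frames=[6,3]
Step 6: ref 5 → FAULT (evict 3), frames=[6,5]
Step 7: ref 5 → HIT, frames=[6,5]
Step 8: ref 4 → FAULT (evict 6), frames=[4,5]
Step 9: ref 4 → HIT, frames=[4,5]
Step 10: ref 6 → FAULT (evict 5), frames=[4,6]
Step 11: ref 4 → HIT, frames=[4,6]
Total faults: 6

Answer: 6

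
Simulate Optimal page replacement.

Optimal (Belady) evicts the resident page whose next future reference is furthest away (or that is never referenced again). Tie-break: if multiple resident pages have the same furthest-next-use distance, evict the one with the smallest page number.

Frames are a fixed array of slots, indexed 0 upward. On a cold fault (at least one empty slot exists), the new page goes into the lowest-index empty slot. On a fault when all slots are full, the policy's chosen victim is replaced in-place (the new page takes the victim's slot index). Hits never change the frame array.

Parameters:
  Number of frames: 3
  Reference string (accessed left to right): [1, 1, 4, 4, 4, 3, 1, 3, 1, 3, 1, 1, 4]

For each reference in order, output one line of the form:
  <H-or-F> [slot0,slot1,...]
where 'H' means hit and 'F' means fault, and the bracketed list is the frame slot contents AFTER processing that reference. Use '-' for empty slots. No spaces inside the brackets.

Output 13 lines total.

F [1,-,-]
H [1,-,-]
F [1,4,-]
H [1,4,-]
H [1,4,-]
F [1,4,3]
H [1,4,3]
H [1,4,3]
H [1,4,3]
H [1,4,3]
H [1,4,3]
H [1,4,3]
H [1,4,3]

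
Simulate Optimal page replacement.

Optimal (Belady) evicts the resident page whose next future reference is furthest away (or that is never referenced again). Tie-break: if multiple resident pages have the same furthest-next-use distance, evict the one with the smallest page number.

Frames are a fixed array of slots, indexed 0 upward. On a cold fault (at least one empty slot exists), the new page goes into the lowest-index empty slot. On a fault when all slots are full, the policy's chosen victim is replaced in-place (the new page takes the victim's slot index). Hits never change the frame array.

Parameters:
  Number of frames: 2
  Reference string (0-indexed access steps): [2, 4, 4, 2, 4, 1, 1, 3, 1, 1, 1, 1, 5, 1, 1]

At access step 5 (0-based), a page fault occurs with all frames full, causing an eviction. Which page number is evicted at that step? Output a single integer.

Answer: 2

Derivation:
Step 0: ref 2 -> FAULT, frames=[2,-]
Step 1: ref 4 -> FAULT, frames=[2,4]
Step 2: ref 4 -> HIT, frames=[2,4]
Step 3: ref 2 -> HIT, frames=[2,4]
Step 4: ref 4 -> HIT, frames=[2,4]
Step 5: ref 1 -> FAULT, evict 2, frames=[1,4]
At step 5: evicted page 2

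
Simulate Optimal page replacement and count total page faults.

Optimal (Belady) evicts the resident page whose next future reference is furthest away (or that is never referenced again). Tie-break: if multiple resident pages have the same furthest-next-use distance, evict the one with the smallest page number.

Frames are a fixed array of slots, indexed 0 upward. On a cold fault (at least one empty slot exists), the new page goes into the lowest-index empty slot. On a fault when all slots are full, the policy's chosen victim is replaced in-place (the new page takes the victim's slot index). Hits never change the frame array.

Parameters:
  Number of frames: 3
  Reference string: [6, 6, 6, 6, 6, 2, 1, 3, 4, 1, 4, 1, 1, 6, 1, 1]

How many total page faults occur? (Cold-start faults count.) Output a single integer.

Step 0: ref 6 → FAULT, frames=[6,-,-]
Step 1: ref 6 → HIT, frames=[6,-,-]
Step 2: ref 6 → HIT, frames=[6,-,-]
Step 3: ref 6 → HIT, frames=[6,-,-]
Step 4: ref 6 → HIT, frames=[6,-,-]
Step 5: ref 2 → FAULT, frames=[6,2,-]
Step 6: ref 1 → FAULT, frames=[6,2,1]
Step 7: ref 3 → FAULT (evict 2), frames=[6,3,1]
Step 8: ref 4 → FAULT (evict 3), frames=[6,4,1]
Step 9: ref 1 → HIT, frames=[6,4,1]
Step 10: ref 4 → HIT, frames=[6,4,1]
Step 11: ref 1 → HIT, frames=[6,4,1]
Step 12: ref 1 → HIT, frames=[6,4,1]
Step 13: ref 6 → HIT, frames=[6,4,1]
Step 14: ref 1 → HIT, frames=[6,4,1]
Step 15: ref 1 → HIT, frames=[6,4,1]
Total faults: 5

Answer: 5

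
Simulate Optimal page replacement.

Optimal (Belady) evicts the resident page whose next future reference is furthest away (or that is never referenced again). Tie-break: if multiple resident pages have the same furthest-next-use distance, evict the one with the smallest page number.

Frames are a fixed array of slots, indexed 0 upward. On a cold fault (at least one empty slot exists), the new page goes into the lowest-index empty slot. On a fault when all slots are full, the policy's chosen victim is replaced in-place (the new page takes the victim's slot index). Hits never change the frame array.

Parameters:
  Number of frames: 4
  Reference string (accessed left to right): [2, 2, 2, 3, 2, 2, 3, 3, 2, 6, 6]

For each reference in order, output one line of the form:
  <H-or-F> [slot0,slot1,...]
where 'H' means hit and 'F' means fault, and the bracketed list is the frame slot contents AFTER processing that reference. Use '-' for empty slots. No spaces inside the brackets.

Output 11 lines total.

F [2,-,-,-]
H [2,-,-,-]
H [2,-,-,-]
F [2,3,-,-]
H [2,3,-,-]
H [2,3,-,-]
H [2,3,-,-]
H [2,3,-,-]
H [2,3,-,-]
F [2,3,6,-]
H [2,3,6,-]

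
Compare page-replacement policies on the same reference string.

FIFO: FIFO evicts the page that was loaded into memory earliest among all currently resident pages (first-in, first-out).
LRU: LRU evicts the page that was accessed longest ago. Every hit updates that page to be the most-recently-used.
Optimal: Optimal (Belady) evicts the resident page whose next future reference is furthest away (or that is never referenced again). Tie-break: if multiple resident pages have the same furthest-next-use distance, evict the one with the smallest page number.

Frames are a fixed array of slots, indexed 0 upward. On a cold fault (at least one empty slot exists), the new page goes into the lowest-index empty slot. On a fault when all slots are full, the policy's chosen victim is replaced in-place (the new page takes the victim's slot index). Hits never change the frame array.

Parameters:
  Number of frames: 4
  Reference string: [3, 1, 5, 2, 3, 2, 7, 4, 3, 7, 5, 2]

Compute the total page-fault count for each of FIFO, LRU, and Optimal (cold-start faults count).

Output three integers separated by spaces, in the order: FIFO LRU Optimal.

Answer: 9 8 7

Derivation:
--- FIFO ---
  step 0: ref 3 -> FAULT, frames=[3,-,-,-] (faults so far: 1)
  step 1: ref 1 -> FAULT, frames=[3,1,-,-] (faults so far: 2)
  step 2: ref 5 -> FAULT, frames=[3,1,5,-] (faults so far: 3)
  step 3: ref 2 -> FAULT, frames=[3,1,5,2] (faults so far: 4)
  step 4: ref 3 -> HIT, frames=[3,1,5,2] (faults so far: 4)
  step 5: ref 2 -> HIT, frames=[3,1,5,2] (faults so far: 4)
  step 6: ref 7 -> FAULT, evict 3, frames=[7,1,5,2] (faults so far: 5)
  step 7: ref 4 -> FAULT, evict 1, frames=[7,4,5,2] (faults so far: 6)
  step 8: ref 3 -> FAULT, evict 5, frames=[7,4,3,2] (faults so far: 7)
  step 9: ref 7 -> HIT, frames=[7,4,3,2] (faults so far: 7)
  step 10: ref 5 -> FAULT, evict 2, frames=[7,4,3,5] (faults so far: 8)
  step 11: ref 2 -> FAULT, evict 7, frames=[2,4,3,5] (faults so far: 9)
  FIFO total faults: 9
--- LRU ---
  step 0: ref 3 -> FAULT, frames=[3,-,-,-] (faults so far: 1)
  step 1: ref 1 -> FAULT, frames=[3,1,-,-] (faults so far: 2)
  step 2: ref 5 -> FAULT, frames=[3,1,5,-] (faults so far: 3)
  step 3: ref 2 -> FAULT, frames=[3,1,5,2] (faults so far: 4)
  step 4: ref 3 -> HIT, frames=[3,1,5,2] (faults so far: 4)
  step 5: ref 2 -> HIT, frames=[3,1,5,2] (faults so far: 4)
  step 6: ref 7 -> FAULT, evict 1, frames=[3,7,5,2] (faults so far: 5)
  step 7: ref 4 -> FAULT, evict 5, frames=[3,7,4,2] (faults so far: 6)
  step 8: ref 3 -> HIT, frames=[3,7,4,2] (faults so far: 6)
  step 9: ref 7 -> HIT, frames=[3,7,4,2] (faults so far: 6)
  step 10: ref 5 -> FAULT, evict 2, frames=[3,7,4,5] (faults so far: 7)
  step 11: ref 2 -> FAULT, evict 4, frames=[3,7,2,5] (faults so far: 8)
  LRU total faults: 8
--- Optimal ---
  step 0: ref 3 -> FAULT, frames=[3,-,-,-] (faults so far: 1)
  step 1: ref 1 -> FAULT, frames=[3,1,-,-] (faults so far: 2)
  step 2: ref 5 -> FAULT, frames=[3,1,5,-] (faults so far: 3)
  step 3: ref 2 -> FAULT, frames=[3,1,5,2] (faults so far: 4)
  step 4: ref 3 -> HIT, frames=[3,1,5,2] (faults so far: 4)
  step 5: ref 2 -> HIT, frames=[3,1,5,2] (faults so far: 4)
  step 6: ref 7 -> FAULT, evict 1, frames=[3,7,5,2] (faults so far: 5)
  step 7: ref 4 -> FAULT, evict 2, frames=[3,7,5,4] (faults so far: 6)
  step 8: ref 3 -> HIT, frames=[3,7,5,4] (faults so far: 6)
  step 9: ref 7 -> HIT, frames=[3,7,5,4] (faults so far: 6)
  step 10: ref 5 -> HIT, frames=[3,7,5,4] (faults so far: 6)
  step 11: ref 2 -> FAULT, evict 3, frames=[2,7,5,4] (faults so far: 7)
  Optimal total faults: 7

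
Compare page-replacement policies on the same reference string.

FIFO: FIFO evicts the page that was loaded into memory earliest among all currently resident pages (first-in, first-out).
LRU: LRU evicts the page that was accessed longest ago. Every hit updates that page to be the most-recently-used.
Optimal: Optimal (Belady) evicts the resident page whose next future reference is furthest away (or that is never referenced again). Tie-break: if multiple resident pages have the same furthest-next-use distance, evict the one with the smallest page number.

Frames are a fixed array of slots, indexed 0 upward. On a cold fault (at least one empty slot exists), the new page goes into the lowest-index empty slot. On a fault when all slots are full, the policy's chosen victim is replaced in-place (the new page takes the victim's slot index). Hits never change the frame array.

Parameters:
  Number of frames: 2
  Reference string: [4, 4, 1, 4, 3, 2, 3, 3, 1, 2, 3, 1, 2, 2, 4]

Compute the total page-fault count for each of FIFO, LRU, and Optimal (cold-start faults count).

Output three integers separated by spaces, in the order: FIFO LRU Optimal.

Answer: 8 10 8

Derivation:
--- FIFO ---
  step 0: ref 4 -> FAULT, frames=[4,-] (faults so far: 1)
  step 1: ref 4 -> HIT, frames=[4,-] (faults so far: 1)
  step 2: ref 1 -> FAULT, frames=[4,1] (faults so far: 2)
  step 3: ref 4 -> HIT, frames=[4,1] (faults so far: 2)
  step 4: ref 3 -> FAULT, evict 4, frames=[3,1] (faults so far: 3)
  step 5: ref 2 -> FAULT, evict 1, frames=[3,2] (faults so far: 4)
  step 6: ref 3 -> HIT, frames=[3,2] (faults so far: 4)
  step 7: ref 3 -> HIT, frames=[3,2] (faults so far: 4)
  step 8: ref 1 -> FAULT, evict 3, frames=[1,2] (faults so far: 5)
  step 9: ref 2 -> HIT, frames=[1,2] (faults so far: 5)
  step 10: ref 3 -> FAULT, evict 2, frames=[1,3] (faults so far: 6)
  step 11: ref 1 -> HIT, frames=[1,3] (faults so far: 6)
  step 12: ref 2 -> FAULT, evict 1, frames=[2,3] (faults so far: 7)
  step 13: ref 2 -> HIT, frames=[2,3] (faults so far: 7)
  step 14: ref 4 -> FAULT, evict 3, frames=[2,4] (faults so far: 8)
  FIFO total faults: 8
--- LRU ---
  step 0: ref 4 -> FAULT, frames=[4,-] (faults so far: 1)
  step 1: ref 4 -> HIT, frames=[4,-] (faults so far: 1)
  step 2: ref 1 -> FAULT, frames=[4,1] (faults so far: 2)
  step 3: ref 4 -> HIT, frames=[4,1] (faults so far: 2)
  step 4: ref 3 -> FAULT, evict 1, frames=[4,3] (faults so far: 3)
  step 5: ref 2 -> FAULT, evict 4, frames=[2,3] (faults so far: 4)
  step 6: ref 3 -> HIT, frames=[2,3] (faults so far: 4)
  step 7: ref 3 -> HIT, frames=[2,3] (faults so far: 4)
  step 8: ref 1 -> FAULT, evict 2, frames=[1,3] (faults so far: 5)
  step 9: ref 2 -> FAULT, evict 3, frames=[1,2] (faults so far: 6)
  step 10: ref 3 -> FAULT, evict 1, frames=[3,2] (faults so far: 7)
  step 11: ref 1 -> FAULT, evict 2, frames=[3,1] (faults so far: 8)
  step 12: ref 2 -> FAULT, evict 3, frames=[2,1] (faults so far: 9)
  step 13: ref 2 -> HIT, frames=[2,1] (faults so far: 9)
  step 14: ref 4 -> FAULT, evict 1, frames=[2,4] (faults so far: 10)
  LRU total faults: 10
--- Optimal ---
  step 0: ref 4 -> FAULT, frames=[4,-] (faults so far: 1)
  step 1: ref 4 -> HIT, frames=[4,-] (faults so far: 1)
  step 2: ref 1 -> FAULT, frames=[4,1] (faults so far: 2)
  step 3: ref 4 -> HIT, frames=[4,1] (faults so far: 2)
  step 4: ref 3 -> FAULT, evict 4, frames=[3,1] (faults so far: 3)
  step 5: ref 2 -> FAULT, evict 1, frames=[3,2] (faults so far: 4)
  step 6: ref 3 -> HIT, frames=[3,2] (faults so far: 4)
  step 7: ref 3 -> HIT, frames=[3,2] (faults so far: 4)
  step 8: ref 1 -> FAULT, evict 3, frames=[1,2] (faults so far: 5)
  step 9: ref 2 -> HIT, frames=[1,2] (faults so far: 5)
  step 10: ref 3 -> FAULT, evict 2, frames=[1,3] (faults so far: 6)
  step 11: ref 1 -> HIT, frames=[1,3] (faults so far: 6)
  step 12: ref 2 -> FAULT, evict 1, frames=[2,3] (faults so far: 7)
  step 13: ref 2 -> HIT, frames=[2,3] (faults so far: 7)
  step 14: ref 4 -> FAULT, evict 2, frames=[4,3] (faults so far: 8)
  Optimal total faults: 8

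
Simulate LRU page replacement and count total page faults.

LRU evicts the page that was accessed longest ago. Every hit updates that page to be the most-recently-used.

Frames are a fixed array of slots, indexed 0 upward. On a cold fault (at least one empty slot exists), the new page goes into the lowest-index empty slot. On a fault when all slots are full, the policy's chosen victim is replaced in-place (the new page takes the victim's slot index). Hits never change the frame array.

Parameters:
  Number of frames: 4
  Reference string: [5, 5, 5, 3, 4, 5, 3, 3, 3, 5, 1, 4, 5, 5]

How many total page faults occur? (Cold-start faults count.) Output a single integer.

Step 0: ref 5 → FAULT, frames=[5,-,-,-]
Step 1: ref 5 → HIT, frames=[5,-,-,-]
Step 2: ref 5 → HIT, frames=[5,-,-,-]
Step 3: ref 3 → FAULT, frames=[5,3,-,-]
Step 4: ref 4 → FAULT, frames=[5,3,4,-]
Step 5: ref 5 → HIT, frames=[5,3,4,-]
Step 6: ref 3 → HIT, frames=[5,3,4,-]
Step 7: ref 3 → HIT, frames=[5,3,4,-]
Step 8: ref 3 → HIT, frames=[5,3,4,-]
Step 9: ref 5 → HIT, frames=[5,3,4,-]
Step 10: ref 1 → FAULT, frames=[5,3,4,1]
Step 11: ref 4 → HIT, frames=[5,3,4,1]
Step 12: ref 5 → HIT, frames=[5,3,4,1]
Step 13: ref 5 → HIT, frames=[5,3,4,1]
Total faults: 4

Answer: 4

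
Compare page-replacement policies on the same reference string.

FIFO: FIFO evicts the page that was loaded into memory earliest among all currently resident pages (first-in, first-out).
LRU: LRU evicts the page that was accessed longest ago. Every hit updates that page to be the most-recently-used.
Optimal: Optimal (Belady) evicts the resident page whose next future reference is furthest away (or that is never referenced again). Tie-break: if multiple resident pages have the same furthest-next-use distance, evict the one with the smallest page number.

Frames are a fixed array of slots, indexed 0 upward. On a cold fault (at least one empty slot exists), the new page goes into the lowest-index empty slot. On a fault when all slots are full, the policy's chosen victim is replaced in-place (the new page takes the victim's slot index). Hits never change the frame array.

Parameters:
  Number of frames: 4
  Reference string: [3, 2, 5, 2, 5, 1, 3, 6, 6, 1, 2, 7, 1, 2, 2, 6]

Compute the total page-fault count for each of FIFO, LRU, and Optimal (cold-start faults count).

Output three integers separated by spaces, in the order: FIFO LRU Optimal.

Answer: 7 7 6

Derivation:
--- FIFO ---
  step 0: ref 3 -> FAULT, frames=[3,-,-,-] (faults so far: 1)
  step 1: ref 2 -> FAULT, frames=[3,2,-,-] (faults so far: 2)
  step 2: ref 5 -> FAULT, frames=[3,2,5,-] (faults so far: 3)
  step 3: ref 2 -> HIT, frames=[3,2,5,-] (faults so far: 3)
  step 4: ref 5 -> HIT, frames=[3,2,5,-] (faults so far: 3)
  step 5: ref 1 -> FAULT, frames=[3,2,5,1] (faults so far: 4)
  step 6: ref 3 -> HIT, frames=[3,2,5,1] (faults so far: 4)
  step 7: ref 6 -> FAULT, evict 3, frames=[6,2,5,1] (faults so far: 5)
  step 8: ref 6 -> HIT, frames=[6,2,5,1] (faults so far: 5)
  step 9: ref 1 -> HIT, frames=[6,2,5,1] (faults so far: 5)
  step 10: ref 2 -> HIT, frames=[6,2,5,1] (faults so far: 5)
  step 11: ref 7 -> FAULT, evict 2, frames=[6,7,5,1] (faults so far: 6)
  step 12: ref 1 -> HIT, frames=[6,7,5,1] (faults so far: 6)
  step 13: ref 2 -> FAULT, evict 5, frames=[6,7,2,1] (faults so far: 7)
  step 14: ref 2 -> HIT, frames=[6,7,2,1] (faults so far: 7)
  step 15: ref 6 -> HIT, frames=[6,7,2,1] (faults so far: 7)
  FIFO total faults: 7
--- LRU ---
  step 0: ref 3 -> FAULT, frames=[3,-,-,-] (faults so far: 1)
  step 1: ref 2 -> FAULT, frames=[3,2,-,-] (faults so far: 2)
  step 2: ref 5 -> FAULT, frames=[3,2,5,-] (faults so far: 3)
  step 3: ref 2 -> HIT, frames=[3,2,5,-] (faults so far: 3)
  step 4: ref 5 -> HIT, frames=[3,2,5,-] (faults so far: 3)
  step 5: ref 1 -> FAULT, frames=[3,2,5,1] (faults so far: 4)
  step 6: ref 3 -> HIT, frames=[3,2,5,1] (faults so far: 4)
  step 7: ref 6 -> FAULT, evict 2, frames=[3,6,5,1] (faults so far: 5)
  step 8: ref 6 -> HIT, frames=[3,6,5,1] (faults so far: 5)
  step 9: ref 1 -> HIT, frames=[3,6,5,1] (faults so far: 5)
  step 10: ref 2 -> FAULT, evict 5, frames=[3,6,2,1] (faults so far: 6)
  step 11: ref 7 -> FAULT, evict 3, frames=[7,6,2,1] (faults so far: 7)
  step 12: ref 1 -> HIT, frames=[7,6,2,1] (faults so far: 7)
  step 13: ref 2 -> HIT, frames=[7,6,2,1] (faults so far: 7)
  step 14: ref 2 -> HIT, frames=[7,6,2,1] (faults so far: 7)
  step 15: ref 6 -> HIT, frames=[7,6,2,1] (faults so far: 7)
  LRU total faults: 7
--- Optimal ---
  step 0: ref 3 -> FAULT, frames=[3,-,-,-] (faults so far: 1)
  step 1: ref 2 -> FAULT, frames=[3,2,-,-] (faults so far: 2)
  step 2: ref 5 -> FAULT, frames=[3,2,5,-] (faults so far: 3)
  step 3: ref 2 -> HIT, frames=[3,2,5,-] (faults so far: 3)
  step 4: ref 5 -> HIT, frames=[3,2,5,-] (faults so far: 3)
  step 5: ref 1 -> FAULT, frames=[3,2,5,1] (faults so far: 4)
  step 6: ref 3 -> HIT, frames=[3,2,5,1] (faults so far: 4)
  step 7: ref 6 -> FAULT, evict 3, frames=[6,2,5,1] (faults so far: 5)
  step 8: ref 6 -> HIT, frames=[6,2,5,1] (faults so far: 5)
  step 9: ref 1 -> HIT, frames=[6,2,5,1] (faults so far: 5)
  step 10: ref 2 -> HIT, frames=[6,2,5,1] (faults so far: 5)
  step 11: ref 7 -> FAULT, evict 5, frames=[6,2,7,1] (faults so far: 6)
  step 12: ref 1 -> HIT, frames=[6,2,7,1] (faults so far: 6)
  step 13: ref 2 -> HIT, frames=[6,2,7,1] (faults so far: 6)
  step 14: ref 2 -> HIT, frames=[6,2,7,1] (faults so far: 6)
  step 15: ref 6 -> HIT, frames=[6,2,7,1] (faults so far: 6)
  Optimal total faults: 6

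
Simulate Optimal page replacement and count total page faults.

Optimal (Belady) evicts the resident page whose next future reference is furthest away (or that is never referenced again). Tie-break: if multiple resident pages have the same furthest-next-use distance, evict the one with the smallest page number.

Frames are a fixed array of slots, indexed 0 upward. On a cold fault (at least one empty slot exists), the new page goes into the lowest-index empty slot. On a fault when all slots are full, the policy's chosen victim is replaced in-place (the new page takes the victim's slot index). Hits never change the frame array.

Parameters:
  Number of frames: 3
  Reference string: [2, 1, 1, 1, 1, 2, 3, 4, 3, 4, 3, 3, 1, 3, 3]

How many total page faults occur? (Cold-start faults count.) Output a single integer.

Answer: 4

Derivation:
Step 0: ref 2 → FAULT, frames=[2,-,-]
Step 1: ref 1 → FAULT, frames=[2,1,-]
Step 2: ref 1 → HIT, frames=[2,1,-]
Step 3: ref 1 → HIT, frames=[2,1,-]
Step 4: ref 1 → HIT, frames=[2,1,-]
Step 5: ref 2 → HIT, frames=[2,1,-]
Step 6: ref 3 → FAULT, frames=[2,1,3]
Step 7: ref 4 → FAULT (evict 2), frames=[4,1,3]
Step 8: ref 3 → HIT, frames=[4,1,3]
Step 9: ref 4 → HIT, frames=[4,1,3]
Step 10: ref 3 → HIT, frames=[4,1,3]
Step 11: ref 3 → HIT, frames=[4,1,3]
Step 12: ref 1 → HIT, frames=[4,1,3]
Step 13: ref 3 → HIT, frames=[4,1,3]
Step 14: ref 3 → HIT, frames=[4,1,3]
Total faults: 4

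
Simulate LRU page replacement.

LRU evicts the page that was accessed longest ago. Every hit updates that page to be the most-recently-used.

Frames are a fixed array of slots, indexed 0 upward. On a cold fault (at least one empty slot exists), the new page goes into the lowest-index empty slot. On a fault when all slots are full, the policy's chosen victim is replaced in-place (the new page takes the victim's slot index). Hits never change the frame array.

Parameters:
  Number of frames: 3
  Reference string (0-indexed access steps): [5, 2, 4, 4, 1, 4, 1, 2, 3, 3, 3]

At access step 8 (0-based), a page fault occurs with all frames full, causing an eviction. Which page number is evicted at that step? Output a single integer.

Answer: 4

Derivation:
Step 0: ref 5 -> FAULT, frames=[5,-,-]
Step 1: ref 2 -> FAULT, frames=[5,2,-]
Step 2: ref 4 -> FAULT, frames=[5,2,4]
Step 3: ref 4 -> HIT, frames=[5,2,4]
Step 4: ref 1 -> FAULT, evict 5, frames=[1,2,4]
Step 5: ref 4 -> HIT, frames=[1,2,4]
Step 6: ref 1 -> HIT, frames=[1,2,4]
Step 7: ref 2 -> HIT, frames=[1,2,4]
Step 8: ref 3 -> FAULT, evict 4, frames=[1,2,3]
At step 8: evicted page 4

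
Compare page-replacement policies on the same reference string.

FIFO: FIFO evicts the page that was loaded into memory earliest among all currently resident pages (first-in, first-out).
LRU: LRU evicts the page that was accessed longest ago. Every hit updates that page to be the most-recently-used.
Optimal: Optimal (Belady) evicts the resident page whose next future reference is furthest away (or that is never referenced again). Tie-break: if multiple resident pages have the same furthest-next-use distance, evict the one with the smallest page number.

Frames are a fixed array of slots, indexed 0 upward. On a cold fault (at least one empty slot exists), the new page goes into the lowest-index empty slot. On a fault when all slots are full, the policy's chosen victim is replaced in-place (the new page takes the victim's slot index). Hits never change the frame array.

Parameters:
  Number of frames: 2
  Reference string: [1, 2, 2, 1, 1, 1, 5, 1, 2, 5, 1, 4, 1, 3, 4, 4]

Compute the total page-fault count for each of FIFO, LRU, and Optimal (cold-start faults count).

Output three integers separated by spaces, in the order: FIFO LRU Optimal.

Answer: 9 9 7

Derivation:
--- FIFO ---
  step 0: ref 1 -> FAULT, frames=[1,-] (faults so far: 1)
  step 1: ref 2 -> FAULT, frames=[1,2] (faults so far: 2)
  step 2: ref 2 -> HIT, frames=[1,2] (faults so far: 2)
  step 3: ref 1 -> HIT, frames=[1,2] (faults so far: 2)
  step 4: ref 1 -> HIT, frames=[1,2] (faults so far: 2)
  step 5: ref 1 -> HIT, frames=[1,2] (faults so far: 2)
  step 6: ref 5 -> FAULT, evict 1, frames=[5,2] (faults so far: 3)
  step 7: ref 1 -> FAULT, evict 2, frames=[5,1] (faults so far: 4)
  step 8: ref 2 -> FAULT, evict 5, frames=[2,1] (faults so far: 5)
  step 9: ref 5 -> FAULT, evict 1, frames=[2,5] (faults so far: 6)
  step 10: ref 1 -> FAULT, evict 2, frames=[1,5] (faults so far: 7)
  step 11: ref 4 -> FAULT, evict 5, frames=[1,4] (faults so far: 8)
  step 12: ref 1 -> HIT, frames=[1,4] (faults so far: 8)
  step 13: ref 3 -> FAULT, evict 1, frames=[3,4] (faults so far: 9)
  step 14: ref 4 -> HIT, frames=[3,4] (faults so far: 9)
  step 15: ref 4 -> HIT, frames=[3,4] (faults so far: 9)
  FIFO total faults: 9
--- LRU ---
  step 0: ref 1 -> FAULT, frames=[1,-] (faults so far: 1)
  step 1: ref 2 -> FAULT, frames=[1,2] (faults so far: 2)
  step 2: ref 2 -> HIT, frames=[1,2] (faults so far: 2)
  step 3: ref 1 -> HIT, frames=[1,2] (faults so far: 2)
  step 4: ref 1 -> HIT, frames=[1,2] (faults so far: 2)
  step 5: ref 1 -> HIT, frames=[1,2] (faults so far: 2)
  step 6: ref 5 -> FAULT, evict 2, frames=[1,5] (faults so far: 3)
  step 7: ref 1 -> HIT, frames=[1,5] (faults so far: 3)
  step 8: ref 2 -> FAULT, evict 5, frames=[1,2] (faults so far: 4)
  step 9: ref 5 -> FAULT, evict 1, frames=[5,2] (faults so far: 5)
  step 10: ref 1 -> FAULT, evict 2, frames=[5,1] (faults so far: 6)
  step 11: ref 4 -> FAULT, evict 5, frames=[4,1] (faults so far: 7)
  step 12: ref 1 -> HIT, frames=[4,1] (faults so far: 7)
  step 13: ref 3 -> FAULT, evict 4, frames=[3,1] (faults so far: 8)
  step 14: ref 4 -> FAULT, evict 1, frames=[3,4] (faults so far: 9)
  step 15: ref 4 -> HIT, frames=[3,4] (faults so far: 9)
  LRU total faults: 9
--- Optimal ---
  step 0: ref 1 -> FAULT, frames=[1,-] (faults so far: 1)
  step 1: ref 2 -> FAULT, frames=[1,2] (faults so far: 2)
  step 2: ref 2 -> HIT, frames=[1,2] (faults so far: 2)
  step 3: ref 1 -> HIT, frames=[1,2] (faults so far: 2)
  step 4: ref 1 -> HIT, frames=[1,2] (faults so far: 2)
  step 5: ref 1 -> HIT, frames=[1,2] (faults so far: 2)
  step 6: ref 5 -> FAULT, evict 2, frames=[1,5] (faults so far: 3)
  step 7: ref 1 -> HIT, frames=[1,5] (faults so far: 3)
  step 8: ref 2 -> FAULT, evict 1, frames=[2,5] (faults so far: 4)
  step 9: ref 5 -> HIT, frames=[2,5] (faults so far: 4)
  step 10: ref 1 -> FAULT, evict 2, frames=[1,5] (faults so far: 5)
  step 11: ref 4 -> FAULT, evict 5, frames=[1,4] (faults so far: 6)
  step 12: ref 1 -> HIT, frames=[1,4] (faults so far: 6)
  step 13: ref 3 -> FAULT, evict 1, frames=[3,4] (faults so far: 7)
  step 14: ref 4 -> HIT, frames=[3,4] (faults so far: 7)
  step 15: ref 4 -> HIT, frames=[3,4] (faults so far: 7)
  Optimal total faults: 7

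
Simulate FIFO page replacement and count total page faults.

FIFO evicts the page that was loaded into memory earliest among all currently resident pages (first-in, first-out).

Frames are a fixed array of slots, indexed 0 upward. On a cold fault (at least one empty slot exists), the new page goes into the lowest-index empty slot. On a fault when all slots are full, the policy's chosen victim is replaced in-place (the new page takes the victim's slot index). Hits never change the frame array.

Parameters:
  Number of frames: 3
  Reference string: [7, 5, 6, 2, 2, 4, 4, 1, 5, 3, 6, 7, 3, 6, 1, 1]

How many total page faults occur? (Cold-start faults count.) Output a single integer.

Step 0: ref 7 → FAULT, frames=[7,-,-]
Step 1: ref 5 → FAULT, frames=[7,5,-]
Step 2: ref 6 → FAULT, frames=[7,5,6]
Step 3: ref 2 → FAULT (evict 7), frames=[2,5,6]
Step 4: ref 2 → HIT, frames=[2,5,6]
Step 5: ref 4 → FAULT (evict 5), frames=[2,4,6]
Step 6: ref 4 → HIT, frames=[2,4,6]
Step 7: ref 1 → FAULT (evict 6), frames=[2,4,1]
Step 8: ref 5 → FAULT (evict 2), frames=[5,4,1]
Step 9: ref 3 → FAULT (evict 4), frames=[5,3,1]
Step 10: ref 6 → FAULT (evict 1), frames=[5,3,6]
Step 11: ref 7 → FAULT (evict 5), frames=[7,3,6]
Step 12: ref 3 → HIT, frames=[7,3,6]
Step 13: ref 6 → HIT, frames=[7,3,6]
Step 14: ref 1 → FAULT (evict 3), frames=[7,1,6]
Step 15: ref 1 → HIT, frames=[7,1,6]
Total faults: 11

Answer: 11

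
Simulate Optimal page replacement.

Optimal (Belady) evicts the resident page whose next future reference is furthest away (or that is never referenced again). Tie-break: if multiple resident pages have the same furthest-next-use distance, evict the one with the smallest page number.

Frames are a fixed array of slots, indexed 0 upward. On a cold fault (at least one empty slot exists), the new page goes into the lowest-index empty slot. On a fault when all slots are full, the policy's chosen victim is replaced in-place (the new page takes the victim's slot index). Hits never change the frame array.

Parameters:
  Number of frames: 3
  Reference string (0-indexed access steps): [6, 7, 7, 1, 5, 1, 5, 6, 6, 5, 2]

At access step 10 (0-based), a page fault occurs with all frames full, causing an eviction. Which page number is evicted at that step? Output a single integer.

Step 0: ref 6 -> FAULT, frames=[6,-,-]
Step 1: ref 7 -> FAULT, frames=[6,7,-]
Step 2: ref 7 -> HIT, frames=[6,7,-]
Step 3: ref 1 -> FAULT, frames=[6,7,1]
Step 4: ref 5 -> FAULT, evict 7, frames=[6,5,1]
Step 5: ref 1 -> HIT, frames=[6,5,1]
Step 6: ref 5 -> HIT, frames=[6,5,1]
Step 7: ref 6 -> HIT, frames=[6,5,1]
Step 8: ref 6 -> HIT, frames=[6,5,1]
Step 9: ref 5 -> HIT, frames=[6,5,1]
Step 10: ref 2 -> FAULT, evict 1, frames=[6,5,2]
At step 10: evicted page 1

Answer: 1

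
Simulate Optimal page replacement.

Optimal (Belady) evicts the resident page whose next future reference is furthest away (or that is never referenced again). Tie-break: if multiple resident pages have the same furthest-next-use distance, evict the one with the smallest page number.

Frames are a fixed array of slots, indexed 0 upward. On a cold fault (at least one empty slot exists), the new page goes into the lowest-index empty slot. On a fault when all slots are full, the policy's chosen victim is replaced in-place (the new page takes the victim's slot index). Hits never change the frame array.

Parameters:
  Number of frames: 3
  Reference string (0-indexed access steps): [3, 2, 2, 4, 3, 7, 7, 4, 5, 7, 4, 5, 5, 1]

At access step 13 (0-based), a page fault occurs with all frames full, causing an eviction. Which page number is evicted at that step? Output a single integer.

Step 0: ref 3 -> FAULT, frames=[3,-,-]
Step 1: ref 2 -> FAULT, frames=[3,2,-]
Step 2: ref 2 -> HIT, frames=[3,2,-]
Step 3: ref 4 -> FAULT, frames=[3,2,4]
Step 4: ref 3 -> HIT, frames=[3,2,4]
Step 5: ref 7 -> FAULT, evict 2, frames=[3,7,4]
Step 6: ref 7 -> HIT, frames=[3,7,4]
Step 7: ref 4 -> HIT, frames=[3,7,4]
Step 8: ref 5 -> FAULT, evict 3, frames=[5,7,4]
Step 9: ref 7 -> HIT, frames=[5,7,4]
Step 10: ref 4 -> HIT, frames=[5,7,4]
Step 11: ref 5 -> HIT, frames=[5,7,4]
Step 12: ref 5 -> HIT, frames=[5,7,4]
Step 13: ref 1 -> FAULT, evict 4, frames=[5,7,1]
At step 13: evicted page 4

Answer: 4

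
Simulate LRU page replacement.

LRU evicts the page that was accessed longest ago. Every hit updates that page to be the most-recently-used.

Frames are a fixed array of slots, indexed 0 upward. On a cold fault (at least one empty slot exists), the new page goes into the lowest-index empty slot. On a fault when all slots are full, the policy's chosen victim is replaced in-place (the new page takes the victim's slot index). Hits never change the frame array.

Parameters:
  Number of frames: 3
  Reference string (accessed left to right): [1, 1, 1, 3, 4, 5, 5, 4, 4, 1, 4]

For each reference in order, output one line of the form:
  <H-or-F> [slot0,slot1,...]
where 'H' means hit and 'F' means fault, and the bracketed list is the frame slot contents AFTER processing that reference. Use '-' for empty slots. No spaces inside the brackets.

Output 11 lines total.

F [1,-,-]
H [1,-,-]
H [1,-,-]
F [1,3,-]
F [1,3,4]
F [5,3,4]
H [5,3,4]
H [5,3,4]
H [5,3,4]
F [5,1,4]
H [5,1,4]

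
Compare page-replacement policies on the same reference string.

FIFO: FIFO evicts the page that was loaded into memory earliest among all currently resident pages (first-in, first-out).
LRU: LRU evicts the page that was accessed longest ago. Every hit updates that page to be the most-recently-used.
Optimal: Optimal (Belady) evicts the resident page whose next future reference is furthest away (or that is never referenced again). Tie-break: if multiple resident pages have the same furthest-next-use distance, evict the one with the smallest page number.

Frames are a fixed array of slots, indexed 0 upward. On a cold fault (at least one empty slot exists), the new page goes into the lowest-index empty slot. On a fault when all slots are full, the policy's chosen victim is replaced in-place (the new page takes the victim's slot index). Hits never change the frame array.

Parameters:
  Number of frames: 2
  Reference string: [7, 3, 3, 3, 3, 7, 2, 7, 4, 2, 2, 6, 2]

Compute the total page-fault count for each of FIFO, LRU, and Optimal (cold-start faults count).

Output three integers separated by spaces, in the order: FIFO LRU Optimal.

--- FIFO ---
  step 0: ref 7 -> FAULT, frames=[7,-] (faults so far: 1)
  step 1: ref 3 -> FAULT, frames=[7,3] (faults so far: 2)
  step 2: ref 3 -> HIT, frames=[7,3] (faults so far: 2)
  step 3: ref 3 -> HIT, frames=[7,3] (faults so far: 2)
  step 4: ref 3 -> HIT, frames=[7,3] (faults so far: 2)
  step 5: ref 7 -> HIT, frames=[7,3] (faults so far: 2)
  step 6: ref 2 -> FAULT, evict 7, frames=[2,3] (faults so far: 3)
  step 7: ref 7 -> FAULT, evict 3, frames=[2,7] (faults so far: 4)
  step 8: ref 4 -> FAULT, evict 2, frames=[4,7] (faults so far: 5)
  step 9: ref 2 -> FAULT, evict 7, frames=[4,2] (faults so far: 6)
  step 10: ref 2 -> HIT, frames=[4,2] (faults so far: 6)
  step 11: ref 6 -> FAULT, evict 4, frames=[6,2] (faults so far: 7)
  step 12: ref 2 -> HIT, frames=[6,2] (faults so far: 7)
  FIFO total faults: 7
--- LRU ---
  step 0: ref 7 -> FAULT, frames=[7,-] (faults so far: 1)
  step 1: ref 3 -> FAULT, frames=[7,3] (faults so far: 2)
  step 2: ref 3 -> HIT, frames=[7,3] (faults so far: 2)
  step 3: ref 3 -> HIT, frames=[7,3] (faults so far: 2)
  step 4: ref 3 -> HIT, frames=[7,3] (faults so far: 2)
  step 5: ref 7 -> HIT, frames=[7,3] (faults so far: 2)
  step 6: ref 2 -> FAULT, evict 3, frames=[7,2] (faults so far: 3)
  step 7: ref 7 -> HIT, frames=[7,2] (faults so far: 3)
  step 8: ref 4 -> FAULT, evict 2, frames=[7,4] (faults so far: 4)
  step 9: ref 2 -> FAULT, evict 7, frames=[2,4] (faults so far: 5)
  step 10: ref 2 -> HIT, frames=[2,4] (faults so far: 5)
  step 11: ref 6 -> FAULT, evict 4, frames=[2,6] (faults so far: 6)
  step 12: ref 2 -> HIT, frames=[2,6] (faults so far: 6)
  LRU total faults: 6
--- Optimal ---
  step 0: ref 7 -> FAULT, frames=[7,-] (faults so far: 1)
  step 1: ref 3 -> FAULT, frames=[7,3] (faults so far: 2)
  step 2: ref 3 -> HIT, frames=[7,3] (faults so far: 2)
  step 3: ref 3 -> HIT, frames=[7,3] (faults so far: 2)
  step 4: ref 3 -> HIT, frames=[7,3] (faults so far: 2)
  step 5: ref 7 -> HIT, frames=[7,3] (faults so far: 2)
  step 6: ref 2 -> FAULT, evict 3, frames=[7,2] (faults so far: 3)
  step 7: ref 7 -> HIT, frames=[7,2] (faults so far: 3)
  step 8: ref 4 -> FAULT, evict 7, frames=[4,2] (faults so far: 4)
  step 9: ref 2 -> HIT, frames=[4,2] (faults so far: 4)
  step 10: ref 2 -> HIT, frames=[4,2] (faults so far: 4)
  step 11: ref 6 -> FAULT, evict 4, frames=[6,2] (faults so far: 5)
  step 12: ref 2 -> HIT, frames=[6,2] (faults so far: 5)
  Optimal total faults: 5

Answer: 7 6 5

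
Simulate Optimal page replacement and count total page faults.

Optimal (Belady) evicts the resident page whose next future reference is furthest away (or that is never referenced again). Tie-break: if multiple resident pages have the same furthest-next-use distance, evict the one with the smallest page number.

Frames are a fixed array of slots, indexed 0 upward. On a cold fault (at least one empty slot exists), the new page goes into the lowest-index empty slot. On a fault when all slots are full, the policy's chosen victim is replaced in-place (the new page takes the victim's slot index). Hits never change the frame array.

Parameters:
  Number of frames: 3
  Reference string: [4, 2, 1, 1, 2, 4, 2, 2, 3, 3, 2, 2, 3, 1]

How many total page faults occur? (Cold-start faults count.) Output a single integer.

Step 0: ref 4 → FAULT, frames=[4,-,-]
Step 1: ref 2 → FAULT, frames=[4,2,-]
Step 2: ref 1 → FAULT, frames=[4,2,1]
Step 3: ref 1 → HIT, frames=[4,2,1]
Step 4: ref 2 → HIT, frames=[4,2,1]
Step 5: ref 4 → HIT, frames=[4,2,1]
Step 6: ref 2 → HIT, frames=[4,2,1]
Step 7: ref 2 → HIT, frames=[4,2,1]
Step 8: ref 3 → FAULT (evict 4), frames=[3,2,1]
Step 9: ref 3 → HIT, frames=[3,2,1]
Step 10: ref 2 → HIT, frames=[3,2,1]
Step 11: ref 2 → HIT, frames=[3,2,1]
Step 12: ref 3 → HIT, frames=[3,2,1]
Step 13: ref 1 → HIT, frames=[3,2,1]
Total faults: 4

Answer: 4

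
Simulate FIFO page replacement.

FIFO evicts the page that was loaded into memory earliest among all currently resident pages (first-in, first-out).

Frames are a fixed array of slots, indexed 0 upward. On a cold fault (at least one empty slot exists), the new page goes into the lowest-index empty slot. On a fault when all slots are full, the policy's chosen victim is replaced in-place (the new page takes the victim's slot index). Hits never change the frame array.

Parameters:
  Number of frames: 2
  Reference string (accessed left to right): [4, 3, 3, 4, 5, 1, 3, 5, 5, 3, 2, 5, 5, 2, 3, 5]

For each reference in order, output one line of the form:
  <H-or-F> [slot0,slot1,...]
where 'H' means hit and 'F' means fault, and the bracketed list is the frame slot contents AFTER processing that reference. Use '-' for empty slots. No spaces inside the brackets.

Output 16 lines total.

F [4,-]
F [4,3]
H [4,3]
H [4,3]
F [5,3]
F [5,1]
F [3,1]
F [3,5]
H [3,5]
H [3,5]
F [2,5]
H [2,5]
H [2,5]
H [2,5]
F [2,3]
F [5,3]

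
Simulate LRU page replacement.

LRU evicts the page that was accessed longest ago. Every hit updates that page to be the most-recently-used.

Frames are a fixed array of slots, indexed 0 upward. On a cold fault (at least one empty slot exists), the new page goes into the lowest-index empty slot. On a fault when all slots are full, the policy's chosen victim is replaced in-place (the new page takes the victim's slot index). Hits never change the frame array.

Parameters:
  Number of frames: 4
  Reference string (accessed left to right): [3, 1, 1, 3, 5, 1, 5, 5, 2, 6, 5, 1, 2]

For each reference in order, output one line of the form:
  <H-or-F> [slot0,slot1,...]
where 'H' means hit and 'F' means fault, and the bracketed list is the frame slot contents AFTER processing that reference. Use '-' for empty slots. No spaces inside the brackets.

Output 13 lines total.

F [3,-,-,-]
F [3,1,-,-]
H [3,1,-,-]
H [3,1,-,-]
F [3,1,5,-]
H [3,1,5,-]
H [3,1,5,-]
H [3,1,5,-]
F [3,1,5,2]
F [6,1,5,2]
H [6,1,5,2]
H [6,1,5,2]
H [6,1,5,2]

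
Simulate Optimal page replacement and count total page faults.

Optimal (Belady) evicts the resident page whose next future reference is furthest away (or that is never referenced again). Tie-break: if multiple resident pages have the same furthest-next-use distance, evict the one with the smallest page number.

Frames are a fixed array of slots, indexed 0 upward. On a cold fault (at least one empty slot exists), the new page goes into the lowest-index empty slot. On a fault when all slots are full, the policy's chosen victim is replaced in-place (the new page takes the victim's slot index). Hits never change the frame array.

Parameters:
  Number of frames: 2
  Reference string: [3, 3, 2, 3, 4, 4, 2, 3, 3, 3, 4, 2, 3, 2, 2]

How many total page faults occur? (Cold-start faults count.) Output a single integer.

Step 0: ref 3 → FAULT, frames=[3,-]
Step 1: ref 3 → HIT, frames=[3,-]
Step 2: ref 2 → FAULT, frames=[3,2]
Step 3: ref 3 → HIT, frames=[3,2]
Step 4: ref 4 → FAULT (evict 3), frames=[4,2]
Step 5: ref 4 → HIT, frames=[4,2]
Step 6: ref 2 → HIT, frames=[4,2]
Step 7: ref 3 → FAULT (evict 2), frames=[4,3]
Step 8: ref 3 → HIT, frames=[4,3]
Step 9: ref 3 → HIT, frames=[4,3]
Step 10: ref 4 → HIT, frames=[4,3]
Step 11: ref 2 → FAULT (evict 4), frames=[2,3]
Step 12: ref 3 → HIT, frames=[2,3]
Step 13: ref 2 → HIT, frames=[2,3]
Step 14: ref 2 → HIT, frames=[2,3]
Total faults: 5

Answer: 5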